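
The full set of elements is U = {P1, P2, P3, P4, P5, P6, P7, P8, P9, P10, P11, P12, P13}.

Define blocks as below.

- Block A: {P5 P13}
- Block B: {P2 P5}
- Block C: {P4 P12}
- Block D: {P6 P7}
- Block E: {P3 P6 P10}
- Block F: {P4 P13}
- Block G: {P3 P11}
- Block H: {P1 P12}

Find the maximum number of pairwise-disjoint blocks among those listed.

B, D, F, G, H are pairwise disjoint (B={P2,P5}; D={P6,P7}; F={P4,P13}; G={P3,P11}; H={P1,P12}).
Every remaining block overlaps one of these, and no 6 of the listed blocks are pairwise disjoint, so 5 is the maximum.

5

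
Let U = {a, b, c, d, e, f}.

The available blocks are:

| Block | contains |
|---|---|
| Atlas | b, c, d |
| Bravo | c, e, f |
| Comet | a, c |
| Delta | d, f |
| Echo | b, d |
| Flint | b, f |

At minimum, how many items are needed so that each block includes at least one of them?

3

Take H = {a, d, f}. Each listed block contains at least one of these, so H is a hitting set of size 3.
No choice of 2 items meets every block, so 3 is the minimum.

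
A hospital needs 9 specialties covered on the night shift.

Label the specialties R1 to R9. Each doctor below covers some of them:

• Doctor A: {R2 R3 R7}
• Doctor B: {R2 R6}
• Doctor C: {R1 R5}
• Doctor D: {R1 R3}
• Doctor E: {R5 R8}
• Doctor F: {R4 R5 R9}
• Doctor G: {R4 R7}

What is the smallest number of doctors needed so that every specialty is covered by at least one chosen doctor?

5

Take {A, B, C, E, F}. Their union is {R1, R2, R3, R4, R5, R6, R7, R8, R9}, which is all 9 specialties.
No 4 of the 7 doctors cover everything (all 35 combinations miss at least one specialty), so 5 is optimal.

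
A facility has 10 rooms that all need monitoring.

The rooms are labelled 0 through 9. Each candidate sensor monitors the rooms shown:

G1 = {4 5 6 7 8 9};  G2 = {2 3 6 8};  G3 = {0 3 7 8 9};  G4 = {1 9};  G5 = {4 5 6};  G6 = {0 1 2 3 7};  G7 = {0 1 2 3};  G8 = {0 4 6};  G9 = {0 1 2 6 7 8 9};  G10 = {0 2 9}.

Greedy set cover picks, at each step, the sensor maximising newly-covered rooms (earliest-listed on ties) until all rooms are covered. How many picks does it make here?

Greedy: pick G9 (covers 7 new) → pick G1 (covers 2 new) → pick G2 (covers 1 new). Total picks: 3.
(The true minimum cover uses only 2 sensors, so greedy is not optimal here.)

3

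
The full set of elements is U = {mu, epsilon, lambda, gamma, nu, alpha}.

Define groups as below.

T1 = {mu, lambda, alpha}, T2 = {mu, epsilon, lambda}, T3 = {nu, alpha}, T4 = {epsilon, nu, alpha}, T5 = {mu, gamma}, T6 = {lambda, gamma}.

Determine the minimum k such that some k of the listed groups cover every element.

T2, T4, and T5 cover everything between them: the union {mu, epsilon, lambda, gamma, nu, alpha} is all of U.
No 2 of the 6 groups cover everything (all 15 combinations miss at least one element), so 3 is optimal.

3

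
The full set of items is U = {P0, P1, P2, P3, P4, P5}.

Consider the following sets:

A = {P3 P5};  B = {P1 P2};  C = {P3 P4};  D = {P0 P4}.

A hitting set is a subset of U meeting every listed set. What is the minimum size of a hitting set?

3

Take H = {P2, P3, P4}. Each listed set contains at least one of these, so H is a hitting set of size 3.
The sets A, B, D are pairwise disjoint, so any hitting set needs a separate item for each — at least 3. Hence 3 is optimal.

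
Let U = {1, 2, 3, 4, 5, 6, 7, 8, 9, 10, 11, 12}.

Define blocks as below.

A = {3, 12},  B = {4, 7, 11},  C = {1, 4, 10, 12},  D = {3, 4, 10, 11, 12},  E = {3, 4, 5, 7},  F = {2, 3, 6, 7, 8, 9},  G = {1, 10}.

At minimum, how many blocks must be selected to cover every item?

C, D, E, and F cover everything between them: the union {1, 2, 3, 4, 5, 6, 7, 8, 9, 10, 11, 12} is all of U.
No 3 of the 7 blocks cover everything (all 35 combinations miss at least one item), so 4 is optimal.

4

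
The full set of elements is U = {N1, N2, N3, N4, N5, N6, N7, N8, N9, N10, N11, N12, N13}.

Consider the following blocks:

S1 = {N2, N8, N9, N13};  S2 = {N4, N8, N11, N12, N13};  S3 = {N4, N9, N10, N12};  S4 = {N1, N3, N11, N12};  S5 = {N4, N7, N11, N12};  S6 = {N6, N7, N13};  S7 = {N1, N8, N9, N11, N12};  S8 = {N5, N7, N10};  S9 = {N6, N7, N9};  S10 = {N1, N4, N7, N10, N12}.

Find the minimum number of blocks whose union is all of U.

S1, S2, S4, S6, and S8 cover everything between them: the union {N1, N2, N3, N4, N5, N6, N7, N8, N9, N10, N11, N12, N13} is all of U.
No 4 of the 10 blocks cover everything (all 210 combinations miss at least one element), so 5 is optimal.

5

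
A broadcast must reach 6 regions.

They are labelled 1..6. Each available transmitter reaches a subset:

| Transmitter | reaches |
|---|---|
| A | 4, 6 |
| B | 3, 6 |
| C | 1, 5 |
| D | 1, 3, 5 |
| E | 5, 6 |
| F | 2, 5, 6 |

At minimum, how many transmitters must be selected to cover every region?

3

Take {A, D, F}. Their union is {1, 2, 3, 4, 5, 6}, which is all 6 regions.
Only F contains 2, so F is forced; the remaining 3 regions need at least 2 more transmitters (each remaining transmitter adds at most 2) — so at least 3 transmitters are needed, and 3 is optimal.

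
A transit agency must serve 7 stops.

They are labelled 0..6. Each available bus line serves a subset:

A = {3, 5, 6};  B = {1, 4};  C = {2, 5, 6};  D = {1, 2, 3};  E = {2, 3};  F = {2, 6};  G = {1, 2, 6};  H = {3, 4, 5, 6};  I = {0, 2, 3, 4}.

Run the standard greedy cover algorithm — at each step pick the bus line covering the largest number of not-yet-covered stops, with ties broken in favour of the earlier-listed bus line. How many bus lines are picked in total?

Greedy: pick H (covers 4 new) → pick D (covers 2 new) → pick I (covers 1 new). Total picks: 3.

3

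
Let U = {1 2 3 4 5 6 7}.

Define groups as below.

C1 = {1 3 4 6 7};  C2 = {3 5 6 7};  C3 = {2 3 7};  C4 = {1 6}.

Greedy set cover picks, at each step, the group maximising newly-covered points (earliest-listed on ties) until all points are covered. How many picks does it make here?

3

Greedy: pick C1 (covers 5 new) → pick C2 (covers 1 new) → pick C3 (covers 1 new). Total picks: 3.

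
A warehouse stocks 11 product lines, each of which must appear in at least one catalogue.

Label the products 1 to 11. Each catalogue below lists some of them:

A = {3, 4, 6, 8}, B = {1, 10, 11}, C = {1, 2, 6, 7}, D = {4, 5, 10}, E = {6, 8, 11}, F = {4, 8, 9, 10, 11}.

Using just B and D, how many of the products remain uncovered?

6

Union of B, D = {1, 4, 5, 10, 11}.
Not covered: 2, 3, 6, 7, 8, 9 — 6 products.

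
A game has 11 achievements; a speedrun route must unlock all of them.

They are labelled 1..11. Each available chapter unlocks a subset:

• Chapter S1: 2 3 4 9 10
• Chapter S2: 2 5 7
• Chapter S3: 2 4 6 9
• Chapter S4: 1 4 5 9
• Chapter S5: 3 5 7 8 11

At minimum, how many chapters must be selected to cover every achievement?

4

S1 and S3 and S4 and S5 together: S1 ∪ S3 ∪ S4 ∪ S5 = {1, 2, 3, 4, 5, 6, 7, 8, 9, 10, 11} — every achievement is covered.
No 3 of the 5 chapters cover everything (all 10 combinations miss at least one achievement), so 4 is optimal.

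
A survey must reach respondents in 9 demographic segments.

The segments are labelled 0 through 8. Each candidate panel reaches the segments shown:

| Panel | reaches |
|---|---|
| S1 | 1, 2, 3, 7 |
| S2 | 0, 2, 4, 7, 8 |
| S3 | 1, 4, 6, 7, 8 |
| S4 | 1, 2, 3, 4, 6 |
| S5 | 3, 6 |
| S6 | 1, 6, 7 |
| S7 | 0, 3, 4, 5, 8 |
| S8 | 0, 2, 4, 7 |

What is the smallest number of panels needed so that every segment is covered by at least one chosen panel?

Take {S2, S6, S7}. Their union is {0, 1, 2, 3, 4, 5, 6, 7, 8}, which is all 9 segments.
Only S7 contains 5, so S7 is forced; the remaining 4 segments need at least 2 more panels (each remaining panel adds at most 3) — so at least 3 panels are needed, and 3 is optimal.

3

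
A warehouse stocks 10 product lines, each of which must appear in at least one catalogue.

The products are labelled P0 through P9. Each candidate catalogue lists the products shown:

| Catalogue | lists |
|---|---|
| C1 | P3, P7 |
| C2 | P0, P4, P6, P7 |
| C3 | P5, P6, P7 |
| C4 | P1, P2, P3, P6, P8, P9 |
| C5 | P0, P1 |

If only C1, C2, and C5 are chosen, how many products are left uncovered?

4

Union of C1, C2, C5 = {P0, P1, P3, P4, P6, P7}.
Not covered: P2, P5, P8, P9 — 4 products.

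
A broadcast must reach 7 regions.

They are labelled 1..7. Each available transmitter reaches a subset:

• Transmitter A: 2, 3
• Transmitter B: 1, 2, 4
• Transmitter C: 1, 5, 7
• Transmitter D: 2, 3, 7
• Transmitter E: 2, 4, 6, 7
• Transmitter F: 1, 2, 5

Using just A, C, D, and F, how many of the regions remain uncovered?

2

Union of A, C, D, F = {1, 2, 3, 5, 7}.
Not covered: 4, 6 — 2 regions.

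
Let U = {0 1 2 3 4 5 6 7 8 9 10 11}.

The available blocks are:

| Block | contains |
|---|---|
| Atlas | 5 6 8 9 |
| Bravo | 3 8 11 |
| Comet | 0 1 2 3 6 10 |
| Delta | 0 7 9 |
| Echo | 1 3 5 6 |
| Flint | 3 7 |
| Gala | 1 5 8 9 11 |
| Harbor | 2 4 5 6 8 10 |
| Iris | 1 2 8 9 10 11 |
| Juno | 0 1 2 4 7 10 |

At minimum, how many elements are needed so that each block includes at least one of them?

The 3 elements {0, 3, 8} hit every block.
No choice of 2 elements meets every block, so 3 is the minimum.

3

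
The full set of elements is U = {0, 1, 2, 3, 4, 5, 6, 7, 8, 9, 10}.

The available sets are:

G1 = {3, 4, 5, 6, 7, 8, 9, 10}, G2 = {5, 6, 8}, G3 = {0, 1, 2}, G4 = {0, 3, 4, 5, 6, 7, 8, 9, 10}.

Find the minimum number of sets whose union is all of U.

2

Take {G1, G3}. Their union is {0, 1, 2, 3, 4, 5, 6, 7, 8, 9, 10}, which is all 11 elements.
No single set has all 11 elements (the largest, G4, has 9), so 2 is optimal.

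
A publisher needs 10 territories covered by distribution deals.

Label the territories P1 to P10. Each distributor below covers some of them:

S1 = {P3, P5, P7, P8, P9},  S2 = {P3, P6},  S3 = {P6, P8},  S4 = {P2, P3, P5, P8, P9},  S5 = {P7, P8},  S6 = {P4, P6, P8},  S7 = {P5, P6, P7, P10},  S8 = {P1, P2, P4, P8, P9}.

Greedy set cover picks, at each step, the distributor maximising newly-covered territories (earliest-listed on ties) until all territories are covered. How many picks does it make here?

3

Greedy: pick S1 (covers 5 new) → pick S8 (covers 3 new) → pick S7 (covers 2 new). Total picks: 3.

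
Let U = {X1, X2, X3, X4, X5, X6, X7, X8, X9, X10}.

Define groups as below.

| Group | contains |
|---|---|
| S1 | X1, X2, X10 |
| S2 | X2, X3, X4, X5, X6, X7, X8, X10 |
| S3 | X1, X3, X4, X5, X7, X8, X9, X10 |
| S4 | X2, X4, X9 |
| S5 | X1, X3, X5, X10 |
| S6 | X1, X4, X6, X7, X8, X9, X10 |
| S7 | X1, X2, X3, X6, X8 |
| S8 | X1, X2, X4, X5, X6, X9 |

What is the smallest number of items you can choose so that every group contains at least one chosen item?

H = {X1, X4} meets every group (each contains at least one member of H), and |H| = 2.
The groups S4, S5 are pairwise disjoint, so any hitting set needs a separate item for each — at least 2. Hence 2 is optimal.

2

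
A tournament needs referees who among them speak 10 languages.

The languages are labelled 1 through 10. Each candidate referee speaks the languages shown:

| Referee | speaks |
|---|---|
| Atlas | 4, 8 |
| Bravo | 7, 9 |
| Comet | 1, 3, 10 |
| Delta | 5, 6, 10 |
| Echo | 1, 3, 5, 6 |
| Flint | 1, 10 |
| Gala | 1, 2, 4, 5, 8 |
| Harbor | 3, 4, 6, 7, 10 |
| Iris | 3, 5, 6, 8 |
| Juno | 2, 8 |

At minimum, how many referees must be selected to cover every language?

Bravo and Gala and Harbor together: Bravo ∪ Gala ∪ Harbor = {1, 2, 3, 4, 5, 6, 7, 8, 9, 10} — every language is covered.
Only Bravo contains 9, so Bravo is forced; the remaining 8 languages need at least 2 more referees (each remaining referee adds at most 5) — so at least 3 referees are needed, and 3 is optimal.

3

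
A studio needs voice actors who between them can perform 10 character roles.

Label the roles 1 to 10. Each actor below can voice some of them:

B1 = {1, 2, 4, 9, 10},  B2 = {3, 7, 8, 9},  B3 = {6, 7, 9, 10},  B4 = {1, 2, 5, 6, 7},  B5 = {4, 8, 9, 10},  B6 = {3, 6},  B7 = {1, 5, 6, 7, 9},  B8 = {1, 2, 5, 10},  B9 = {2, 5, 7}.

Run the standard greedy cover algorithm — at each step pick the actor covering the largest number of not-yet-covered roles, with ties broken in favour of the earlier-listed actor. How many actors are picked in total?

3

Greedy: pick B1 (covers 5 new) → pick B2 (covers 3 new) → pick B4 (covers 2 new). Total picks: 3.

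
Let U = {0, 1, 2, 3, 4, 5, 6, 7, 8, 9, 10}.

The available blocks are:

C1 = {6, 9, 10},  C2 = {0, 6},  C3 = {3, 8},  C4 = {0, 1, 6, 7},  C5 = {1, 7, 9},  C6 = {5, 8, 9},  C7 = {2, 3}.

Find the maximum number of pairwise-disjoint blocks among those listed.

C4, C6, C7 are pairwise disjoint (C4={0,1,6,7}; C6={5,8,9}; C7={2,3}).
Every remaining block overlaps one of these, and no 4 of the listed blocks are pairwise disjoint, so 3 is the maximum.

3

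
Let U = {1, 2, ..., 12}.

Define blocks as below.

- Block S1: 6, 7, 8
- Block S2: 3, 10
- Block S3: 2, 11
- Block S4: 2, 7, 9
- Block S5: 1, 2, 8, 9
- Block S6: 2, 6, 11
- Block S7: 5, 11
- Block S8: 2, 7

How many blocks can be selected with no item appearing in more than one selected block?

3

S2, S7, S8 are pairwise disjoint (S2={3,10}; S7={5,11}; S8={2,7}).
Every remaining block overlaps one of these, and no 4 of the listed blocks are pairwise disjoint, so 3 is the maximum.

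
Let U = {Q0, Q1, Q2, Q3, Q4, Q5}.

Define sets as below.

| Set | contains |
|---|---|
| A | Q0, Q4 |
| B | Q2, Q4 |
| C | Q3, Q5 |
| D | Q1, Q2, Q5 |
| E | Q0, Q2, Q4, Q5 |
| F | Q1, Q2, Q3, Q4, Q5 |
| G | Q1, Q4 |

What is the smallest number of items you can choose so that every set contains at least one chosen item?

2

The 2 items {Q4, Q5} hit every set.
The sets B, C are pairwise disjoint, so any hitting set needs a separate item for each — at least 2. Hence 2 is optimal.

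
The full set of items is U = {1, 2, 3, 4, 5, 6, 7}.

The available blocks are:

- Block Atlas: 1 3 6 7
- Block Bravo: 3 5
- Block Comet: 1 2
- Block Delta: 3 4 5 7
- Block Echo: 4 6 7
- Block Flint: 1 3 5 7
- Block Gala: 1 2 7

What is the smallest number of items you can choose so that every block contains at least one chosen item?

H = {2, 3, 4} meets every block (each contains at least one member of H), and |H| = 3.
The blocks Bravo, Comet, Echo are pairwise disjoint, so any hitting set needs a separate item for each — at least 3. Hence 3 is optimal.

3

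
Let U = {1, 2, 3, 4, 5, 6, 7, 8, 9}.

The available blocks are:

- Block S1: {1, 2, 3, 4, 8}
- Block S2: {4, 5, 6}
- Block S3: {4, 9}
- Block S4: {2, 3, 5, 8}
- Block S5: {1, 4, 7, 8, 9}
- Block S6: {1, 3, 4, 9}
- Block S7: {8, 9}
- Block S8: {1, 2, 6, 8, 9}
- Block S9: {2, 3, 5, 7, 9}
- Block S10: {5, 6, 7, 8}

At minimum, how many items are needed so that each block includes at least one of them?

H = {1, 5, 9} meets every block (each contains at least one member of H), and |H| = 3.
No choice of 2 items meets every block, so 3 is the minimum.

3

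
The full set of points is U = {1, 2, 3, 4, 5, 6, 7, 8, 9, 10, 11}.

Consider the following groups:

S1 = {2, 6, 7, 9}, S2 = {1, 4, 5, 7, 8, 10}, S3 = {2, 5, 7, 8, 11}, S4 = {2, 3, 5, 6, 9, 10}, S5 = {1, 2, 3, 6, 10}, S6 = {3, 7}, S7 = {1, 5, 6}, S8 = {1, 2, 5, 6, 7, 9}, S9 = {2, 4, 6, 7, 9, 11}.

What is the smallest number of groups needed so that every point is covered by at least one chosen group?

S2, S5, and S9 cover everything between them: the union {1, 2, 3, 4, 5, 6, 7, 8, 9, 10, 11} is all of U.
No 2 of the 9 groups cover everything (all 36 combinations miss at least one point), so 3 is optimal.

3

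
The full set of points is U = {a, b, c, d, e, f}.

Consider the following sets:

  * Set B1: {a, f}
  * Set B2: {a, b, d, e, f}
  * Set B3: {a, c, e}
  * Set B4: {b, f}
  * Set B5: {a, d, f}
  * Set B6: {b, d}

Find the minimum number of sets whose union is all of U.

B2 and B3 together: B2 ∪ B3 = {a, b, c, d, e, f} — every point is covered.
No single set has all 6 points (the largest, B2, has 5), so 2 is optimal.

2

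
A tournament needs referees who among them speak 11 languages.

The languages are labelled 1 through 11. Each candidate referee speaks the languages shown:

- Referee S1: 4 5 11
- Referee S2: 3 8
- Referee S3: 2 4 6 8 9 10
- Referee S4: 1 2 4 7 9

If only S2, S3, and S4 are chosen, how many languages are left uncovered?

2

Union of S2, S3, S4 = {1, 2, 3, 4, 6, 7, 8, 9, 10}.
Not covered: 5, 11 — 2 languages.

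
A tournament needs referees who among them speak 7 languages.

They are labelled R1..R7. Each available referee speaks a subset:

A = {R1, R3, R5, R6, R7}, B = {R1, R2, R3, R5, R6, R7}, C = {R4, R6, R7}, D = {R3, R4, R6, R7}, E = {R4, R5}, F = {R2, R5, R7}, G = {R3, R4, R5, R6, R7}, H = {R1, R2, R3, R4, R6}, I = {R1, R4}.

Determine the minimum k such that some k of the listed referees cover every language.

G and H together: G ∪ H = {R1, R2, R3, R4, R5, R6, R7} — every language is covered.
No single referee has all 7 languages (the largest, B, has 6), so 2 is optimal.

2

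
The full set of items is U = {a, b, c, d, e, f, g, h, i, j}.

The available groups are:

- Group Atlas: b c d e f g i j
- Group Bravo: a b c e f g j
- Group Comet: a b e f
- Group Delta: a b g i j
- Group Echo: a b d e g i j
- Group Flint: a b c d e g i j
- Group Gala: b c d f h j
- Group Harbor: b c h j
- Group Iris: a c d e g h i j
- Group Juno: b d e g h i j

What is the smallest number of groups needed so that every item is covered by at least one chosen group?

Atlas and Iris cover everything between them: the union {a, b, c, d, e, f, g, h, i, j} is all of U.
No single group has all 10 items (the largest, Atlas, has 8), so 2 is optimal.

2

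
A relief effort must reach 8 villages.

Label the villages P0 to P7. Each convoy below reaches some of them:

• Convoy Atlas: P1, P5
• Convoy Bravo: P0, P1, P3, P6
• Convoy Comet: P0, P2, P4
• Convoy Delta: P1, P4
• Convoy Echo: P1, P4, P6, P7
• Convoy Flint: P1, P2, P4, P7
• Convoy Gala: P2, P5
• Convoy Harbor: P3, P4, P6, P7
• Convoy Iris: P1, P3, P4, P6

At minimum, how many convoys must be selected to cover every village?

Take {Atlas, Bravo, Flint}. Their union is {P0, P1, P2, P3, P4, P5, P6, P7}, which is all 8 villages.
No 2 of the 9 convoys cover everything (all 36 combinations miss at least one village), so 3 is optimal.

3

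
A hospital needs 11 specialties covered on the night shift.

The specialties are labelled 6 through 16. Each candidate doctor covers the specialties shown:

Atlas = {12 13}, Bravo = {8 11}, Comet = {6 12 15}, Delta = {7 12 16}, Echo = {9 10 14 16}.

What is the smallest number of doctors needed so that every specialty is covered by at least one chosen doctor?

Atlas and Bravo and Comet and Delta and Echo together: Atlas ∪ Bravo ∪ Comet ∪ Delta ∪ Echo = {6, 7, 8, 9, 10, 11, 12, 13, 14, 15, 16} — every specialty is covered.
No 4 of the 5 doctors cover everything (all 5 combinations miss at least one specialty), so 5 is optimal.

5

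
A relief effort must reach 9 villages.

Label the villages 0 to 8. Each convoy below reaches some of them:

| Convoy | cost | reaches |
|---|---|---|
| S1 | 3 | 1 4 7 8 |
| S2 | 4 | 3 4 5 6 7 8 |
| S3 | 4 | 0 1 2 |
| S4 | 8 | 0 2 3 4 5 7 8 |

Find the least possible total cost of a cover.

8

S2, S3 together cover every village (S2 ∪ S3 = {0, 1, 2, 3, 4, 5, 6, 7, 8}); total cost 4 + 4 = 8.
No covering selection has total cost below 8.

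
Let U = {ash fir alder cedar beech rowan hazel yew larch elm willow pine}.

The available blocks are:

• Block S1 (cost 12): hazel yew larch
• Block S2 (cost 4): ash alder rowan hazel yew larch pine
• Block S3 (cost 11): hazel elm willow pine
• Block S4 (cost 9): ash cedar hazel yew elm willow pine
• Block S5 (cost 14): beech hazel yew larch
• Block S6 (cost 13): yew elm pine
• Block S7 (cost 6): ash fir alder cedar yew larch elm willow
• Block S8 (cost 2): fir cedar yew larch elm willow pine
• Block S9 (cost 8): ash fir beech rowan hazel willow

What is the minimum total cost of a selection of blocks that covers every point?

S2, S8, S9 together cover every point (S2 ∪ S8 ∪ S9 = {ash, fir, alder, cedar, beech, rowan, hazel, yew, larch, elm, willow, pine}); total cost 4 + 2 + 8 = 14.
No covering selection has total cost below 14.

14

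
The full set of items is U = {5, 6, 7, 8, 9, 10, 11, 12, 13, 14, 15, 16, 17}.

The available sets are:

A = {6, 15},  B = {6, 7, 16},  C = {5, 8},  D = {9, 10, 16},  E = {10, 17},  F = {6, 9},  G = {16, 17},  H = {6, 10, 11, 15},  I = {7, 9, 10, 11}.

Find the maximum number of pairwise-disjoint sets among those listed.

A, C, G, I are pairwise disjoint (A={6,15}; C={5,8}; G={16,17}; I={7,9,10,11}).
Every remaining set overlaps one of these, and no 5 of the listed sets are pairwise disjoint, so 4 is the maximum.

4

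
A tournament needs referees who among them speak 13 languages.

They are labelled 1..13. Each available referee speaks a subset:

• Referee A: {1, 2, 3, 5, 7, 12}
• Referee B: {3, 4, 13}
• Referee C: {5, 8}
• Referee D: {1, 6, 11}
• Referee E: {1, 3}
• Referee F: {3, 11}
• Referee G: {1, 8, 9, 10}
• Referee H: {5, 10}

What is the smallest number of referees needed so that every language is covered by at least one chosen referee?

A and B and D and G together: A ∪ B ∪ D ∪ G = {1, 2, 3, 4, 5, 6, 7, 8, 9, 10, 11, 12, 13} — every language is covered.
Only A contains 2, so A is forced; the remaining 7 languages need at least 3 more referees (each remaining referee adds at most 3) — so at least 4 referees are needed, and 4 is optimal.

4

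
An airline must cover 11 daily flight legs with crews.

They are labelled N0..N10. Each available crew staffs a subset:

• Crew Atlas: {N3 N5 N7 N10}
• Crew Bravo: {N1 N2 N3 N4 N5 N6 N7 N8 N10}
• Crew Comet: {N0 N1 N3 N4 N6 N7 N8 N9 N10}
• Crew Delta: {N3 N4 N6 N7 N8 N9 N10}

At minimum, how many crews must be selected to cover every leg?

2

Bravo and Comet together: Bravo ∪ Comet = {N0, N1, N2, N3, N4, N5, N6, N7, N8, N9, N10} — every leg is covered.
No single crew has all 11 legs (the largest, Bravo, has 9), so 2 is optimal.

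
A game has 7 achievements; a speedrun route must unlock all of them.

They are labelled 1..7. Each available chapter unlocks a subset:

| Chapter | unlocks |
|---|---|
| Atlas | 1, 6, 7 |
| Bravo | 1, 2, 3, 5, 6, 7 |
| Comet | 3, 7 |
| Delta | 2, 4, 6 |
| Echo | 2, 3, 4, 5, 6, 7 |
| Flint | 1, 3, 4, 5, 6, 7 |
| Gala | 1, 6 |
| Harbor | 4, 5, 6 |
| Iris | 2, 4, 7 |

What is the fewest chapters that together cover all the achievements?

Take {Flint, Iris}. Their union is {1, 2, 3, 4, 5, 6, 7}, which is all 7 achievements.
No single chapter has all 7 achievements (the largest, Bravo, has 6), so 2 is optimal.

2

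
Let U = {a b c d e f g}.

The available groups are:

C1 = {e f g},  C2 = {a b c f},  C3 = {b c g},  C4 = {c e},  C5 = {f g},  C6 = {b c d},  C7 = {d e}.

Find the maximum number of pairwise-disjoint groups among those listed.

2

C4, C5 are pairwise disjoint (C4={c,e}; C5={f,g}).
Every remaining group overlaps one of these, and no 3 of the listed groups are pairwise disjoint, so 2 is the maximum.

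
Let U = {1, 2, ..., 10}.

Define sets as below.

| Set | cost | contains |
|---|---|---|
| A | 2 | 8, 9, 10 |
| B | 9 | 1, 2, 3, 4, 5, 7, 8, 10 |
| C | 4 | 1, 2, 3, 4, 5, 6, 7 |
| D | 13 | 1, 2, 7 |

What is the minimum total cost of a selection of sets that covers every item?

A, C together cover every item (A ∪ C = {1, 2, 3, 4, 5, 6, 7, 8, 9, 10}); total cost 2 + 4 = 6.
No covering selection has total cost below 6.

6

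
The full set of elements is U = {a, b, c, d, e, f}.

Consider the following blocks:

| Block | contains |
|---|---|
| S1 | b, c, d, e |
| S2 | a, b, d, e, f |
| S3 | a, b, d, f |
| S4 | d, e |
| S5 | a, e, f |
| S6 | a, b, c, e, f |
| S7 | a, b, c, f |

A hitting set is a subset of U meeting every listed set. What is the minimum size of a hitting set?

The 2 elements {b, e} hit every block.
The blocks S4, S7 are pairwise disjoint, so any hitting set needs a separate element for each — at least 2. Hence 2 is optimal.

2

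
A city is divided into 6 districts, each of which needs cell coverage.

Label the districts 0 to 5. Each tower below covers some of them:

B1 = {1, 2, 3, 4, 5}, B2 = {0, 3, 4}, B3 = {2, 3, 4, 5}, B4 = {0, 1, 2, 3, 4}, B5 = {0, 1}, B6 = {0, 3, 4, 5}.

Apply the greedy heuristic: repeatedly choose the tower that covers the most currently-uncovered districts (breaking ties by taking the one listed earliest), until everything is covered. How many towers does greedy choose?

Greedy: pick B1 (covers 5 new) → pick B2 (covers 1 new). Total picks: 2.

2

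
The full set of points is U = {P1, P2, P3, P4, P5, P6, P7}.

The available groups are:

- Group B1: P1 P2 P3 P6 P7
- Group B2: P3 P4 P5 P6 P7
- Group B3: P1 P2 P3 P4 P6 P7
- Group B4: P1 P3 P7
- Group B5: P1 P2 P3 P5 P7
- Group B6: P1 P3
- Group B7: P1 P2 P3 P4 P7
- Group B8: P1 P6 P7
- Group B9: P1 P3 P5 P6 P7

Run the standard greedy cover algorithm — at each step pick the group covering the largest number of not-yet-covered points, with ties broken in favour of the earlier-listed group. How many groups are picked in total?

2

Greedy: pick B3 (covers 6 new) → pick B2 (covers 1 new). Total picks: 2.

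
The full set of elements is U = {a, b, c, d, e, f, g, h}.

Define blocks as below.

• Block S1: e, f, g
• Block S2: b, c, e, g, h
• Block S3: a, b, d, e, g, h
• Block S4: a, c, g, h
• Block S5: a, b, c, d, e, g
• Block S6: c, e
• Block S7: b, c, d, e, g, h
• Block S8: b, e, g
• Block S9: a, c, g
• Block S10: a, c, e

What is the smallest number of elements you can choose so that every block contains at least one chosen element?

2

The 2 elements {a, e} hit every block.
No single element lies in every block, so at least 2 are needed and 2 is optimal.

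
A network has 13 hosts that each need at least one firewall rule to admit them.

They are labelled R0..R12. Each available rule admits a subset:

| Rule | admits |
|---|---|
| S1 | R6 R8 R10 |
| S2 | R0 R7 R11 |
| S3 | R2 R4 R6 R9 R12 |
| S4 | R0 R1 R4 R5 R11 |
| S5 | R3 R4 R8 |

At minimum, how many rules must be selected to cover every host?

Take {S1, S2, S3, S4, S5}. Their union is {R0, R1, R2, R3, R4, R5, R6, R7, R8, R9, R10, R11, R12}, which is all 13 hosts.
No 4 of the 5 rules cover everything (all 5 combinations miss at least one host), so 5 is optimal.

5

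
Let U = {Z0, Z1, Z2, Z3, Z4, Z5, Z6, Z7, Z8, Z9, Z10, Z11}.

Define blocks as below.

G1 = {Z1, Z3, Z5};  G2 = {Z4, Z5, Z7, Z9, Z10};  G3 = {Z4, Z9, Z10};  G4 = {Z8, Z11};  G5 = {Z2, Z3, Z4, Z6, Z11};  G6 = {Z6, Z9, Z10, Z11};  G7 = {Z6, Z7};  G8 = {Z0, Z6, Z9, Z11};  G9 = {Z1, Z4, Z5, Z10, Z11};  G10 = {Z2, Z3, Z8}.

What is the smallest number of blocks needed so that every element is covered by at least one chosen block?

4

G7, G8, G9, and G10 cover everything between them: the union {Z0, Z1, Z2, Z3, Z4, Z5, Z6, Z7, Z8, Z9, Z10, Z11} is all of U.
No 3 of the 10 blocks cover everything (all 120 combinations miss at least one element), so 4 is optimal.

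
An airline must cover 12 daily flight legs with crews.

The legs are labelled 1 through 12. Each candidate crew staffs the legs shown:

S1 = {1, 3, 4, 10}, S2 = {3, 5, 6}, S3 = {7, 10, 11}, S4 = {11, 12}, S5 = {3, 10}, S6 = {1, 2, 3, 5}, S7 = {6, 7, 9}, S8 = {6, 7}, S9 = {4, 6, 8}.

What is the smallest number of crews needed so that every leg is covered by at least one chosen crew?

5

Take {S3, S4, S6, S7, S9}. Their union is {1, 2, 3, 4, 5, 6, 7, 8, 9, 10, 11, 12}, which is all 12 legs.
No 4 of the 9 crews cover everything (all 126 combinations miss at least one leg), so 5 is optimal.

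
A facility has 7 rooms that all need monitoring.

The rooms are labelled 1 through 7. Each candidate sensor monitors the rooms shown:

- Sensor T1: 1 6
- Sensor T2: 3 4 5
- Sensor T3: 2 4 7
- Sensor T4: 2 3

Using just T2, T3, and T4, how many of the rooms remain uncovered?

2

Union of T2, T3, T4 = {2, 3, 4, 5, 7}.
Not covered: 1, 6 — 2 rooms.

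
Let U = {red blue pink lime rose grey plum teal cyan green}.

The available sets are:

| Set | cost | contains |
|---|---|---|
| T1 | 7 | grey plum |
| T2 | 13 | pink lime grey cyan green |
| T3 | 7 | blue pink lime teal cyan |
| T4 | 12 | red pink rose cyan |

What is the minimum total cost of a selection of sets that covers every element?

39

T1, T2, T3, T4 together cover every element (T1 ∪ T2 ∪ T3 ∪ T4 = {red, blue, pink, lime, rose, grey, plum, teal, cyan, green}); total cost 7 + 13 + 7 + 12 = 39.
No covering selection has total cost below 39.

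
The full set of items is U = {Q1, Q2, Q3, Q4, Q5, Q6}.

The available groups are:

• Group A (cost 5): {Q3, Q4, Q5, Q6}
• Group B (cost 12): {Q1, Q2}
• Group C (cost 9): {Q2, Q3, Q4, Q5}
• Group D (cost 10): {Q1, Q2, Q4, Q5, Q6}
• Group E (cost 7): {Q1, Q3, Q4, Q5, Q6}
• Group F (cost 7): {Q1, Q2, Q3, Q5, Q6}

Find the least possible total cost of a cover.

A, F together cover every item (A ∪ F = {Q1, Q2, Q3, Q4, Q5, Q6}); total cost 5 + 7 = 12.
No covering selection has total cost below 12.

12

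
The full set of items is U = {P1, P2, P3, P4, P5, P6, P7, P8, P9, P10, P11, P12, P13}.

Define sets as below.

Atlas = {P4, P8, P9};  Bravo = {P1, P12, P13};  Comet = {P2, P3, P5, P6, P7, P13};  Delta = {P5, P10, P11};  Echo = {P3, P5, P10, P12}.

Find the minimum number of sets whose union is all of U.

4

Take {Atlas, Bravo, Comet, Delta}. Their union is {P1, P2, P3, P4, P5, P6, P7, P8, P9, P10, P11, P12, P13}, which is all 13 items.
Only Comet contains P2, so Comet is forced; the remaining 7 items need at least 3 more sets (each remaining set adds at most 3) — so at least 4 sets are needed, and 4 is optimal.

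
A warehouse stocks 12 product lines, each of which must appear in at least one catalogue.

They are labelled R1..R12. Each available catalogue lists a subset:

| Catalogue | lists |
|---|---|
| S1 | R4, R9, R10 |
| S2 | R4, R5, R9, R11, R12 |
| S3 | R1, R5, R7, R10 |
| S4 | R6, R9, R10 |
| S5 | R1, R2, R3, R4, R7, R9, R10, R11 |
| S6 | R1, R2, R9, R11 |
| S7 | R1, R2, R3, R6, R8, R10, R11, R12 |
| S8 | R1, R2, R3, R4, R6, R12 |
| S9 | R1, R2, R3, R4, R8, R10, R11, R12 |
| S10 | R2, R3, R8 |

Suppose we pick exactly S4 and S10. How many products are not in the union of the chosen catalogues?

6

Union of S4, S10 = {R2, R3, R6, R8, R9, R10}.
Not covered: R1, R4, R5, R7, R11, R12 — 6 products.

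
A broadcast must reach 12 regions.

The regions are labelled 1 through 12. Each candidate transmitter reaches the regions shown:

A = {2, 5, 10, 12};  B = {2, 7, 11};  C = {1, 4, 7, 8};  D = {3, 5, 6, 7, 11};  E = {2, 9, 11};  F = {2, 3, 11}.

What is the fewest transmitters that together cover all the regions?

4

Take {A, C, D, E}. Their union is {1, 2, 3, 4, 5, 6, 7, 8, 9, 10, 11, 12}, which is all 12 regions.
Only D contains 6, so D is forced; the remaining 7 regions need at least 3 more transmitters (each remaining transmitter adds at most 3) — so at least 4 transmitters are needed, and 4 is optimal.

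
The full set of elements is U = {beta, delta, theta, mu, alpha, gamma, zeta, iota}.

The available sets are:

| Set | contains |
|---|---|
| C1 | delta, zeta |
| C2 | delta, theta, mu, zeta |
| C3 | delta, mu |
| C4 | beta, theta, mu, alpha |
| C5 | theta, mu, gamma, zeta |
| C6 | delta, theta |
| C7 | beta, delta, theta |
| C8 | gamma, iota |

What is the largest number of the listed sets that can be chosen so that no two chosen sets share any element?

3

C1, C4, C8 are pairwise disjoint (C1={delta,zeta}; C4={beta,theta,mu,alpha}; C8={gamma,iota}).
Every remaining set overlaps one of these, and no 4 of the listed sets are pairwise disjoint, so 3 is the maximum.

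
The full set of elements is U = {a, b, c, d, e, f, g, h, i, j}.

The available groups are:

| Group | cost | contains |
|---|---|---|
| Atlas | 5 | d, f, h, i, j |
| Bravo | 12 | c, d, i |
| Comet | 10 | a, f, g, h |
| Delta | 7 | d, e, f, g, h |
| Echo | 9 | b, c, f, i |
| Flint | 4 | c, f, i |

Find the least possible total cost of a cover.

31

Atlas, Comet, Delta, Echo together cover every element (Atlas ∪ Comet ∪ Delta ∪ Echo = {a, b, c, d, e, f, g, h, i, j}); total cost 5 + 10 + 7 + 9 = 31.
The greedy pick Atlas, Delta, Flint, Echo, Comet costs 35; no covering selection beats 31.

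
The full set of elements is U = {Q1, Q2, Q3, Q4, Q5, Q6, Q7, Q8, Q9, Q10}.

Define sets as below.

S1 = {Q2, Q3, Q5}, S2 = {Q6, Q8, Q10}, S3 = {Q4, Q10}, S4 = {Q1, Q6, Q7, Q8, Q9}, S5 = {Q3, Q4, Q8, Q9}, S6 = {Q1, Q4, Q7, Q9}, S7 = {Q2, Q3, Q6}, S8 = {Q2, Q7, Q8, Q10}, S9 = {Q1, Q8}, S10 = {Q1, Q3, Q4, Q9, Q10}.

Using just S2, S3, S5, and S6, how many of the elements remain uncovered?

2

Union of S2, S3, S5, S6 = {Q1, Q3, Q4, Q6, Q7, Q8, Q9, Q10}.
Not covered: Q2, Q5 — 2 elements.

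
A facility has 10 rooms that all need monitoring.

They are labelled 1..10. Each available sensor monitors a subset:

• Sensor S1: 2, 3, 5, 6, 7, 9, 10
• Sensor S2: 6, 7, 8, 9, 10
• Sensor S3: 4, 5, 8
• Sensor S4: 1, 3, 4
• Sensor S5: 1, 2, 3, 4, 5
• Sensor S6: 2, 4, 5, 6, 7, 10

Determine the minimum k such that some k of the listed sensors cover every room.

2

S2 and S5 together: S2 ∪ S5 = {1, 2, 3, 4, 5, 6, 7, 8, 9, 10} — every room is covered.
No single sensor has all 10 rooms (the largest, S1, has 7), so 2 is optimal.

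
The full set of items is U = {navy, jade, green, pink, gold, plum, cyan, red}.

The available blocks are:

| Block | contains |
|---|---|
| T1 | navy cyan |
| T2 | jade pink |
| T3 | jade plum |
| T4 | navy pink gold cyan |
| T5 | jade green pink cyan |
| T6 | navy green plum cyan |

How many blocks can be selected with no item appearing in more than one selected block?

2

T1, T3 are pairwise disjoint (T1={navy,cyan}; T3={jade,plum}).
Every remaining block overlaps one of these, and no 3 of the listed blocks are pairwise disjoint, so 2 is the maximum.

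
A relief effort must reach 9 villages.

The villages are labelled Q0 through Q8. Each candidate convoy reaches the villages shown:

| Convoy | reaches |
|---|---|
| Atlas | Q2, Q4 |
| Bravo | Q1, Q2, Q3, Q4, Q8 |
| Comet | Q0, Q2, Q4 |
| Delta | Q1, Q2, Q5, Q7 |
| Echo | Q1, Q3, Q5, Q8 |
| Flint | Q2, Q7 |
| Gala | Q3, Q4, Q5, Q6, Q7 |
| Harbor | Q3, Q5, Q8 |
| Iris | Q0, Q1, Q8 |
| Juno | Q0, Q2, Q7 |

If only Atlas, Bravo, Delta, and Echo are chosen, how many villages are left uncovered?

2

Union of Atlas, Bravo, Delta, Echo = {Q1, Q2, Q3, Q4, Q5, Q7, Q8}.
Not covered: Q0, Q6 — 2 villages.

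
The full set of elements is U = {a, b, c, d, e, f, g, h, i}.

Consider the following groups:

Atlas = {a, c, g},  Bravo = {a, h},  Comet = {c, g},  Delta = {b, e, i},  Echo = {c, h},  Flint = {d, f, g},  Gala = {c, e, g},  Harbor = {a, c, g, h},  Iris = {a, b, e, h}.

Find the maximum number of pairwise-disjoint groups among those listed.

Bravo, Comet, Delta are pairwise disjoint (Bravo={a,h}; Comet={c,g}; Delta={b,e,i}).
Every remaining group overlaps one of these, and no 4 of the listed groups are pairwise disjoint, so 3 is the maximum.

3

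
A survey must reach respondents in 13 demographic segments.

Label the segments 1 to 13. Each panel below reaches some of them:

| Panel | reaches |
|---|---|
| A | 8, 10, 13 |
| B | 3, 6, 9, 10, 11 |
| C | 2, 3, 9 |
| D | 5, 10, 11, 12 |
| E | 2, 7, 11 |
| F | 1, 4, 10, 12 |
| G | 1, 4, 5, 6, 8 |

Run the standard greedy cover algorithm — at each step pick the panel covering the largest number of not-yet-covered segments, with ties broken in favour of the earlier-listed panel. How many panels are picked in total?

5

Greedy: pick B (covers 5 new) → pick G (covers 4 new) → pick E (covers 2 new) → pick A (covers 1 new) → pick D (covers 1 new). Total picks: 5.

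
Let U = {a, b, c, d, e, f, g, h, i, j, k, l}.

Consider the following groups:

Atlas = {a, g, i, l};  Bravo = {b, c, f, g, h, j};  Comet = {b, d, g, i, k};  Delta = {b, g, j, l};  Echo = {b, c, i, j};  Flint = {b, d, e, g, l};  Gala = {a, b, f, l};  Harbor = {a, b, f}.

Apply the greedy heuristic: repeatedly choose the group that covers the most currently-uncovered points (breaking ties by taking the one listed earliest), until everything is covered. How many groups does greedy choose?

Greedy: pick Bravo (covers 6 new) → pick Atlas (covers 3 new) → pick Comet (covers 2 new) → pick Flint (covers 1 new). Total picks: 4.

4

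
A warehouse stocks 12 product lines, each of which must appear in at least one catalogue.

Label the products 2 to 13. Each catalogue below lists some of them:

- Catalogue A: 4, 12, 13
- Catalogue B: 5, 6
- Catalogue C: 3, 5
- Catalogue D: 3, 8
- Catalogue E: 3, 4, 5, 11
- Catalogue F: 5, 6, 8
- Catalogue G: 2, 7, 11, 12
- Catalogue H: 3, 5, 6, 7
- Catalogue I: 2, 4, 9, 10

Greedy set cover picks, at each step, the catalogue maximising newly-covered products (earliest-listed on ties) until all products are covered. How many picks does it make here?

Greedy: pick E (covers 4 new) → pick G (covers 3 new) → pick F (covers 2 new) → pick I (covers 2 new) → pick A (covers 1 new). Total picks: 5.

5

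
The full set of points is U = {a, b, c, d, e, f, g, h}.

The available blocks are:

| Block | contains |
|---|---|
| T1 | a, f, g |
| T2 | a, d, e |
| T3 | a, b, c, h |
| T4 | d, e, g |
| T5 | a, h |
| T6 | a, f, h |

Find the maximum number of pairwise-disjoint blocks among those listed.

T4, T5 are pairwise disjoint (T4={d,e,g}; T5={a,h}).
Every remaining block overlaps one of these, and no 3 of the listed blocks are pairwise disjoint, so 2 is the maximum.

2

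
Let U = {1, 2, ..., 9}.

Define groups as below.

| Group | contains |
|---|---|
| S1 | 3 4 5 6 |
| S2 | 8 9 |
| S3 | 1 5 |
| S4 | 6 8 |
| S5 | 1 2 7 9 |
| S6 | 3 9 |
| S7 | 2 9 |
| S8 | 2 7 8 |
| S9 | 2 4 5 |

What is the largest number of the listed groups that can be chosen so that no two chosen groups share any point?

S3, S6, S8 are pairwise disjoint (S3={1,5}; S6={3,9}; S8={2,7,8}).
Every remaining group overlaps one of these, and no 4 of the listed groups are pairwise disjoint, so 3 is the maximum.

3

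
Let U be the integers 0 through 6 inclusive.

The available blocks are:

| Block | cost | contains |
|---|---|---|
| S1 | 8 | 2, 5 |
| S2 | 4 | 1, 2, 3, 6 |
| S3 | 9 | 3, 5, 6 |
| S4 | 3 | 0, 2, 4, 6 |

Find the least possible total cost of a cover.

15

S1, S2, S4 together cover every point (S1 ∪ S2 ∪ S4 = {0, 1, 2, 3, 4, 5, 6}); total cost 8 + 4 + 3 = 15.
No covering selection has total cost below 15.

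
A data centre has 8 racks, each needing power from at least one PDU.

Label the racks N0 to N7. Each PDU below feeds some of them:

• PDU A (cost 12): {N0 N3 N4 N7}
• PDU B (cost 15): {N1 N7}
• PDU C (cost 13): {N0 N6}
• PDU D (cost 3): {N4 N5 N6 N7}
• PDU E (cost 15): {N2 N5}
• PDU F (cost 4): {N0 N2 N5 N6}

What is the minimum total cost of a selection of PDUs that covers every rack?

A, B, F together cover every rack (A ∪ B ∪ F = {N0, N1, N2, N3, N4, N5, N6, N7}); total cost 12 + 15 + 4 = 31.
The greedy pick D, F, A, B costs 34; no covering selection beats 31.

31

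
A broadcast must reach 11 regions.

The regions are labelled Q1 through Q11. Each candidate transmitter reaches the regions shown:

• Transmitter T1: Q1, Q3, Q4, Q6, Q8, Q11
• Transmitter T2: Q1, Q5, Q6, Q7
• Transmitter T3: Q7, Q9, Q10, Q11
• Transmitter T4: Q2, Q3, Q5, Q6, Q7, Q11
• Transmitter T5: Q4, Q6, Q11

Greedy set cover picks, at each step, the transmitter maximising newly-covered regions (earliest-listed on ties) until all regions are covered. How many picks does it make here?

3

Greedy: pick T1 (covers 6 new) → pick T3 (covers 3 new) → pick T4 (covers 2 new). Total picks: 3.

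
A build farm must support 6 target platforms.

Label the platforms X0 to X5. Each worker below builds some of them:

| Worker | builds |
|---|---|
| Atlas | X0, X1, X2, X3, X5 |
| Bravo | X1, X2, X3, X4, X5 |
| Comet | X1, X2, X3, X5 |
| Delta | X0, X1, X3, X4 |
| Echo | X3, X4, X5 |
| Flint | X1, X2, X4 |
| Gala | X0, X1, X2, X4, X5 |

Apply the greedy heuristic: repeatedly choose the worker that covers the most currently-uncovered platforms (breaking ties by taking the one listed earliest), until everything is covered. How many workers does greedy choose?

Greedy: pick Atlas (covers 5 new) → pick Bravo (covers 1 new). Total picks: 2.

2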